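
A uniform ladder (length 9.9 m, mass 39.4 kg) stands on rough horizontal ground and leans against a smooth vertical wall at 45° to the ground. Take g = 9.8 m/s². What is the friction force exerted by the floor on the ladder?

f ≈ 193 N

Torques about the foot: N_wall · 9.9 sin 45° = 39.4×9.8×4.95 cos 45° → N_wall = 193.06 N.
ΣF_x = 0: f_floor = N_wall = 193.06 N.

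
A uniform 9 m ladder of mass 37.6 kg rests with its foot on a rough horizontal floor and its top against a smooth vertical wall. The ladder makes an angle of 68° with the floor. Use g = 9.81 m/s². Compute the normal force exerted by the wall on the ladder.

Torques about the foot: N_wall · 9 sin 68° = 37.6×9.81×4.5 cos 68° → N_wall = 74.514 N.

N_wall ≈ 74.5 N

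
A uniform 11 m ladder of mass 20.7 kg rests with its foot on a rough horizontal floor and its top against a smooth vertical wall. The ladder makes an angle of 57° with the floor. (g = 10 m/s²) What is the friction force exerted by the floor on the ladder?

Torques about the foot: N_wall · 11 sin 57° = 20.7×10×5.5 cos 57° → N_wall = 67.214 N.
ΣF_x = 0: f_floor = N_wall = 67.214 N.

f ≈ 67.2 N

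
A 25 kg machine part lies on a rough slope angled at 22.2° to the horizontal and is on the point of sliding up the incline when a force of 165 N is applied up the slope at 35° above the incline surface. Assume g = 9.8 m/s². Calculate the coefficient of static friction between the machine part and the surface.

On the verge of sliding up the incline, friction is at its maximum μN and acts down the slope.
Perpendicular to incline: N = W cos 22.2° − P sin 35° = 226.8 − 94.64 = 132.2 N.
Along incline: P cos 35° − μN = W sin 22.2° → μ = −(W sin 22.2° − P cos 35°) / N = 0.3222.

μ ≈ 0.322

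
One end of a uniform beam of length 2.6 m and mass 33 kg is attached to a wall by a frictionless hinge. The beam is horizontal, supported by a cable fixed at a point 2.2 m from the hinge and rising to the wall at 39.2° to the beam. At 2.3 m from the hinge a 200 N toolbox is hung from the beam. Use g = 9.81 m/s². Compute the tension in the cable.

T ≈ 633 N

Take torques about the hinge: T sin 39.2° · 2.2 = 33×9.81×1.3 + 200×2.3 = 880.85 N·m.
So T = 880.85 / (0.6320 × 2.2) = 633.49 N.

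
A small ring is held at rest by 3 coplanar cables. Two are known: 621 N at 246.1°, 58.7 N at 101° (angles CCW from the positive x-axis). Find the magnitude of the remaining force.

Sum the known components: ΣF_x = -262.8 N, ΣF_y = -510.1 N.
For equilibrium the remaining force must supply (−ΣF_x, −ΣF_y) = (262.8, 510.1) N.
Magnitude = √((262.8)² + (510.1)²) = 573.8 N; direction = atan2(510.1, 262.8) = 62.7°.

F ≈ 574 N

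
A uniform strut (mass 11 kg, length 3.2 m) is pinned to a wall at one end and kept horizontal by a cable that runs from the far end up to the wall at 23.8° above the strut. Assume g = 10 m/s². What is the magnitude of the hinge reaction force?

Take torques about the hinge: T sin 23.8° · 3.2 = 11×10×1.6 = 176 N·m.
So T = 176 / (0.4035 × 3.2) = 136.29 N.
ΣF_x = 0: H_x = T cos 23.8° = 124.7 N.
ΣF_y = 0: H_y = (11×10) − T sin 23.8° = 110 − 55 = 55 N.
|H| = √(H_x² + H_y²) = √((124.7)² + (55)²) = 136.29 N.

|H| ≈ 136 N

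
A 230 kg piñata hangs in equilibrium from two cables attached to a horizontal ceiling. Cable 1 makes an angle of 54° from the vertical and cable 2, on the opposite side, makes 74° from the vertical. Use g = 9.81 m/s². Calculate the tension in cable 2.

Angles from the horizontal: cable 1 is 90° − 54° = 36°, cable 2 is 90° − 74° = 16°.
Weight W = 230 × 9.81 = 2256 N acts straight down.
Horizontal: T_1 cos 36° = T_2 cos 16°  →  T_1 = 1.188 T_2.
Vertical: T_1 sin 36° + T_2 sin 16° = 2256.
Substituting the horizontal relation into the vertical equation gives 0.974 T_2 = 2256, so T_2 = 2316 N.

T_2 ≈ 2320 N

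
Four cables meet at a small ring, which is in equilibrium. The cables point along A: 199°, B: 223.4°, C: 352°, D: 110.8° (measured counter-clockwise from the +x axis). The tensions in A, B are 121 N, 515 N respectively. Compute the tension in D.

T_D ≈ 522 N

Resolve: ΣF_x = 121 cos 199° + 515 cos 223.4° + T_C cos 352° + T_D cos 110.8° = 0.
        ΣF_y = 121 sin 199° + 515 sin 223.4° + T_C sin 352° + T_D sin 110.8° = 0.
The known terms sum to (-488.6, -393.2) N, so 0.9903 T_C − 0.3551 T_D = 488.6 and -0.1392 T_C + 0.9348 T_D = 393.2.
Solving simultaneously: T_C = 680.6 N, T_D = 522 N.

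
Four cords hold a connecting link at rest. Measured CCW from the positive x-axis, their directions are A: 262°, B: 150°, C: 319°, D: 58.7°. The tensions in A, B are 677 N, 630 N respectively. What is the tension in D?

Resolve: ΣF_x = 677 cos 262° + 630 cos 150° + T_C cos 319° + T_D cos 58.7° = 0.
        ΣF_y = 677 sin 262° + 630 sin 150° + T_C sin 319° + T_D sin 58.7° = 0.
The known terms sum to (-639.8, -355.4) N, so 0.7547 T_C + 0.5195 T_D = 639.8 and -0.6561 T_C + 0.8545 T_D = 355.4.
Solving simultaneously: T_C = 367.3 N, T_D = 698 N.

T_D ≈ 698 N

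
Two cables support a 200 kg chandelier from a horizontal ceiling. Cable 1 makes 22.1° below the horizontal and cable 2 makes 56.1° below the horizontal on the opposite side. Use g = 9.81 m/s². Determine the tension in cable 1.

Weight W = 200 × 9.81 = 1962 N acts straight down.
Horizontal: T_1 cos 22.1° = T_2 cos 56.1°  →  T_2 = 1.661 T_1.
Vertical: T_1 sin 22.1° + T_2 sin 56.1° = 1962.
Substituting the horizontal relation into the vertical equation gives 1.755 T_1 = 1962, so T_1 = 1118 N.

T_1 ≈ 1120 N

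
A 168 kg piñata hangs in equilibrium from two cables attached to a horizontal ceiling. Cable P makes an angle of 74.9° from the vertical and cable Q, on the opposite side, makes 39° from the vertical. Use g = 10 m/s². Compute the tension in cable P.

Angles from the horizontal: cable P is 90° − 74.9° = 15.1°, cable Q is 90° − 39° = 51°.
Weight W = 168 × 10 = 1680 N acts straight down.
Horizontal: T_P cos 15.1° = T_Q cos 51°  →  T_Q = 1.534 T_P.
Vertical: T_P sin 15.1° + T_Q sin 51° = 1680.
Substituting the horizontal relation into the vertical equation gives 1.453 T_P = 1680, so T_P = 1156 N.

T_P ≈ 1160 N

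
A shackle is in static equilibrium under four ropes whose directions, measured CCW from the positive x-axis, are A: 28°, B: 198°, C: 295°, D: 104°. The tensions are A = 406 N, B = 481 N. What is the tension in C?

Resolve: ΣF_x = 406 cos 28° + 481 cos 198° + T_C cos 295° + T_D cos 104° = 0.
        ΣF_y = 406 sin 28° + 481 sin 198° + T_C sin 295° + T_D sin 104° = 0.
The known terms sum to (-98.98, 41.97) N, so 0.4226 T_C − 0.2419 T_D = 98.98 and -0.9063 T_C + 0.9703 T_D = -41.97.
Solving simultaneously: T_C = 450.1 N, T_D = 377.2 N.

T_C ≈ 450 N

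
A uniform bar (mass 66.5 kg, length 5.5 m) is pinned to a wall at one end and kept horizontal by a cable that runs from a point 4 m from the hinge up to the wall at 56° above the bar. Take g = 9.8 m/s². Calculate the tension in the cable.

T ≈ 540 N

Take torques about the hinge: T sin 56° · 4 = 66.5×9.8×2.75 = 1792.2 N·m.
So T = 1792.2 / (0.8290 × 4) = 540.44 N.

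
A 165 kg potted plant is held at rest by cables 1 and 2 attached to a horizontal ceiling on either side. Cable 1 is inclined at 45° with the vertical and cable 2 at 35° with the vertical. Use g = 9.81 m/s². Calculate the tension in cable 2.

Angles from the horizontal: cable 1 is 90° − 45° = 45°, cable 2 is 90° − 35° = 55°.
Weight W = 165 × 9.81 = 1619 N acts straight down.
Horizontal: T_1 cos 45° = T_2 cos 55°  →  T_1 = 0.8112 T_2.
Vertical: T_1 sin 45° + T_2 sin 55° = 1619.
Substituting the horizontal relation into the vertical equation gives 1.393 T_2 = 1619, so T_2 = 1162 N.

T_2 ≈ 1160 N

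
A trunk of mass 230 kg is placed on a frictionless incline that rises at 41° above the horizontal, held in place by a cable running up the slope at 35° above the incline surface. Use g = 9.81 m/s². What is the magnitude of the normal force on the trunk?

Take axes along and perpendicular to the incline. Weight components: W sin 41° = 1480 N down-slope, W cos 41° = 1703 N into the surface.
Along incline: T cos 35° = W sin 41° → T = 1807 N.
Perpendicular: N = W cos 41° − T sin 35° = 666.4 N.

N ≈ 666 N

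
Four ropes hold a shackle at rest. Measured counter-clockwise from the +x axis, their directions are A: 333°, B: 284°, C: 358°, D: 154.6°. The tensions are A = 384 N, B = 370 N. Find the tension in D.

Resolve: ΣF_x = 384 cos 333° + 370 cos 284° + T_C cos 358° + T_D cos 154.6° = 0.
        ΣF_y = 384 sin 333° + 370 sin 284° + T_C sin 358° + T_D sin 154.6° = 0.
The known terms sum to (431.7, -533.3) N, so 0.9994 T_C − 0.9033 T_D = -431.7 and -0.0349 T_C + 0.4289 T_D = 533.3.
Solving simultaneously: T_C = 746.9 N, T_D = 1304 N.

T_D ≈ 1300 N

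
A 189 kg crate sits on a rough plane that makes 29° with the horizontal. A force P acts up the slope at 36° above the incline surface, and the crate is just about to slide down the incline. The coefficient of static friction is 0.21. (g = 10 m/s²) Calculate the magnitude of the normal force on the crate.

N ≈ 1170 N

On the verge of sliding down the incline, friction equals μN and acts up the slope.
Perpendicular: N + P sin 36° = W cos 29° = 1653 N.
Along incline: P cos 36° + μN = W sin 29° with W sin 29° = 916.3 N.
Solving the pair for P and N: P = 830.2 N, N = 1165 N (and f = μN = 244.7 N).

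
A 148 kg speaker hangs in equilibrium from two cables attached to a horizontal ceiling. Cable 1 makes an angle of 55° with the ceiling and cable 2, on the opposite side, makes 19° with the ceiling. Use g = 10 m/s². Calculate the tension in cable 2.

Weight W = 148 × 10 = 1480 N acts straight down.
Horizontal: T_1 cos 55° = T_2 cos 19°  →  T_1 = 1.648 T_2.
Vertical: T_1 sin 55° + T_2 sin 19° = 1480.
Substituting the horizontal relation into the vertical equation gives 1.676 T_2 = 1480, so T_2 = 883.1 N.

T_2 ≈ 883 N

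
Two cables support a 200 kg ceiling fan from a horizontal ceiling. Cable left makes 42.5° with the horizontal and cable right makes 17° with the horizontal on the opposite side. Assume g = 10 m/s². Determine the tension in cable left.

T_left ≈ 2220 N

Weight W = 200 × 10 = 2000 N acts straight down.
Horizontal: T_left cos 42.5° = T_right cos 17°  →  T_right = 0.771 T_left.
Vertical: T_left sin 42.5° + T_right sin 17° = 2000.
Substituting the horizontal relation into the vertical equation gives 0.901 T_left = 2000, so T_left = 2220 N.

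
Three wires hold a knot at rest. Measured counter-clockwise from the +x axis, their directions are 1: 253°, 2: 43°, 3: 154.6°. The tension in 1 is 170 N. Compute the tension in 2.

T_2 ≈ 181 N

Resolve: ΣF_x = 170 cos 253° + T_2 cos 43° + T_3 cos 154.6° = 0.
        ΣF_y = 170 sin 253° + T_2 sin 43° + T_3 sin 154.6° = 0.
The known terms sum to (-49.7, -162.6) N, so 0.7314 T_2 − 0.9033 T_3 = 49.7 and 0.6820 T_2 + 0.4289 T_3 = 162.6.
Solving simultaneously: T_2 = 180.9 N, T_3 = 91.42 N.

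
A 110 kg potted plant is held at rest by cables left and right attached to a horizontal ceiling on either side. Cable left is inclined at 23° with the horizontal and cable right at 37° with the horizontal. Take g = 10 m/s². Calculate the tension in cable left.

Weight W = 110 × 10 = 1100 N acts straight down.
Horizontal: T_left cos 23° = T_right cos 37°  →  T_right = 1.153 T_left.
Vertical: T_left sin 23° + T_right sin 37° = 1100.
Substituting the horizontal relation into the vertical equation gives 1.084 T_left = 1100, so T_left = 1014 N.

T_left ≈ 1010 N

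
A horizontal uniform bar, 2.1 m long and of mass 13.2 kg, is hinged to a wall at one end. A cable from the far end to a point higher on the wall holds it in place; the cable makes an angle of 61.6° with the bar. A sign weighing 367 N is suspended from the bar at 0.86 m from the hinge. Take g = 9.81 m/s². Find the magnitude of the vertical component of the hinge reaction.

Take torques about the hinge: T sin 61.6° · 2.1 = 13.2×9.81×1.05 + 367×0.86 = 451.59 N·m.
So T = 451.59 / (0.8796 × 2.1) = 244.46 N.
ΣF_y = 0: H_y = (13.2×9.81 + 367) − T sin 61.6° = 496.49 − 215.04 = 281.45 N.

|H_y| ≈ 281 N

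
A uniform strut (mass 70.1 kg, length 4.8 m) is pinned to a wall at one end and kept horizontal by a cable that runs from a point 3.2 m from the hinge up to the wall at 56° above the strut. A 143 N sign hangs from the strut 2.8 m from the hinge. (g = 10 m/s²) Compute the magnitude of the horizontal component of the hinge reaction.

Take torques about the hinge: T sin 56° · 3.2 = 70.1×10×2.4 + 143×2.8 = 2082.8 N·m.
So T = 2082.8 / (0.8290 × 3.2) = 785.1 N.
ΣF_x = 0: H_x = T cos 56° = 439.02 N.

H_x ≈ 439 N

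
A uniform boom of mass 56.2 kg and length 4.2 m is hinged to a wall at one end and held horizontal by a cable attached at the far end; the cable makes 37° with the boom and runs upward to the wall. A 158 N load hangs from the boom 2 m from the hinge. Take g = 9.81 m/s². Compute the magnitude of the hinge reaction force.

Take torques about the hinge: T sin 37° · 4.2 = 56.2×9.81×2.1 + 158×2 = 1473.8 N·m.
So T = 1473.8 / (0.6018 × 4.2) = 583.07 N.
ΣF_x = 0: H_x = T cos 37° = 465.66 N.
ΣF_y = 0: H_y = (56.2×9.81 + 158) − T sin 37° = 709.32 − 350.9 = 358.42 N.
|H| = √(H_x² + H_y²) = √((465.66)² + (358.42)²) = 587.63 N.

|H| ≈ 588 N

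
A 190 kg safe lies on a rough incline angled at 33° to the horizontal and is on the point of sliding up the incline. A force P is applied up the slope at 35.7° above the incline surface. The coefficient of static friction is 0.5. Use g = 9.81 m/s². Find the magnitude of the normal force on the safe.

On the verge of sliding up the incline, friction equals μN and acts down the slope.
Perpendicular: N + P sin 35.7° = W cos 33° = 1563 N.
Along incline: P cos 35.7° = W sin 33° + μN  with W sin 33° = 1015 N.
Solving the pair for P and N: P = 1628 N, N = 613.4 N (and f = μN = 306.7 N).

N ≈ 613 N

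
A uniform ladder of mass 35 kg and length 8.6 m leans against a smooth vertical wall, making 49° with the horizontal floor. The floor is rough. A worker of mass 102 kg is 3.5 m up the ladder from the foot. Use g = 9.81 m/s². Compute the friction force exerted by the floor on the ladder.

f ≈ 503 N

Torques about the foot: N_wall · 8.6 sin 49° = 35×9.81×4.3 cos 49° + 102×9.81×3.5 cos 49° → N_wall = 503.23 N.
ΣF_x = 0: f_floor = N_wall = 503.23 N.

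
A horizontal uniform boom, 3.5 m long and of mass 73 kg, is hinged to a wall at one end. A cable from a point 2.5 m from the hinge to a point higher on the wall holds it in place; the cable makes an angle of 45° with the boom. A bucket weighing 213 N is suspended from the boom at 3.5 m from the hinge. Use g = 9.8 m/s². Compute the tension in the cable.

T ≈ 1130 N

Take torques about the hinge: T sin 45° · 2.5 = 73×9.8×1.75 + 213×3.5 = 1997.5 N·m.
So T = 1997.5 / (0.7071 × 2.5) = 1129.9 N.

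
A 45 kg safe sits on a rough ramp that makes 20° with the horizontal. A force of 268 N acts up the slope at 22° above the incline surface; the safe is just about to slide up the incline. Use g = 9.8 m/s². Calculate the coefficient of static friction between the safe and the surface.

μ ≈ 0.311

On the verge of sliding up the incline, friction is at its maximum μN and acts down the slope.
Perpendicular to incline: N = W cos 20° − P sin 22° = 414.4 − 100.4 = 314 N.
Along incline: P cos 22° − μN = W sin 20° → μ = −(W sin 20° − P cos 22°) / N = 0.311.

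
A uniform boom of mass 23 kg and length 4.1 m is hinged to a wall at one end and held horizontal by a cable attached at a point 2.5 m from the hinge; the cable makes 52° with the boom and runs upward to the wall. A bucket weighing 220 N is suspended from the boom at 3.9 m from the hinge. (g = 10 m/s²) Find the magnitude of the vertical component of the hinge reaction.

|H_y| ≈ 81.8 N

Take torques about the hinge: T sin 52° · 2.5 = 23×10×2.05 + 220×3.9 = 1329.5 N·m.
So T = 1329.5 / (0.7880 × 2.5) = 674.86 N.
ΣF_y = 0: H_y = (23×10 + 220) − T sin 52° = 450 − 531.8 = -81.8 N.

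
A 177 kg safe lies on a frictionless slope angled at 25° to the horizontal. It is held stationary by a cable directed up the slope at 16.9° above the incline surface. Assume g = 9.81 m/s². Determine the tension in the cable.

Take axes along and perpendicular to the incline. Weight components: W sin 25° = 733.8 N down-slope, W cos 25° = 1574 N into the surface.
Along incline: T cos 16.9° = W sin 25° → T = 766.9 N.
Perpendicular: N = W cos 25° − T sin 16.9° = 1351 N.

T ≈ 767 N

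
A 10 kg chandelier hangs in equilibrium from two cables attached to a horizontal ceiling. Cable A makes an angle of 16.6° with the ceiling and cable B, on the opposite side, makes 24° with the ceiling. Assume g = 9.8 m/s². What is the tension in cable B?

T_B ≈ 144 N

Weight W = 10 × 9.8 = 98 N acts straight down.
Horizontal: T_A cos 16.6° = T_B cos 24°  →  T_A = 0.9533 T_B.
Vertical: T_A sin 16.6° + T_B sin 24° = 98.
Substituting the horizontal relation into the vertical equation gives 0.6791 T_B = 98, so T_B = 144.3 N.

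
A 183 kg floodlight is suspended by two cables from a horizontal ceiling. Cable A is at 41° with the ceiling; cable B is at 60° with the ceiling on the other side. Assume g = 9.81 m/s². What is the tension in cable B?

T_B ≈ 1380 N

Weight W = 183 × 9.81 = 1795 N acts straight down.
Horizontal: T_A cos 41° = T_B cos 60°  →  T_A = 0.6625 T_B.
Vertical: T_A sin 41° + T_B sin 60° = 1795.
Substituting the horizontal relation into the vertical equation gives 1.301 T_B = 1795, so T_B = 1380 N.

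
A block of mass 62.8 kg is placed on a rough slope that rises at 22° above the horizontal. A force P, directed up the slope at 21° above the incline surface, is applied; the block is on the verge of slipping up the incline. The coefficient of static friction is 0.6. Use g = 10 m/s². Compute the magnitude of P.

On the verge of sliding up the incline, friction equals μN and acts down the slope.
Perpendicular: N + P sin 21° = W cos 22° = 582.3 N.
Along incline: P cos 21° = W sin 22° + μN  with W sin 22° = 235.3 N.
Solving the pair for P and N: P = 509 N, N = 399.9 N (and f = μN = 239.9 N).

P ≈ 509 N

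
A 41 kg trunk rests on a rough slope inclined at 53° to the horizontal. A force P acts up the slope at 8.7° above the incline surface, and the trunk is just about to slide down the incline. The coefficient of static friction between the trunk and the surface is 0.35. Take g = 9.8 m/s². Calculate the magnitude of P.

P ≈ 253 N

On the verge of sliding down the incline, friction equals μN and acts up the slope.
Perpendicular: N + P sin 8.7° = W cos 53° = 241.8 N.
Along incline: P cos 8.7° + μN = W sin 53° with W sin 53° = 320.9 N.
Solving the pair for P and N: P = 252.5 N, N = 203.6 N (and f = μN = 71.26 N).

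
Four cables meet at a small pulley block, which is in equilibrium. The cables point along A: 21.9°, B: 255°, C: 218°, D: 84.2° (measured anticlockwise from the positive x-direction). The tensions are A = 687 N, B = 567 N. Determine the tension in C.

Resolve: ΣF_x = 687 cos 21.9° + 567 cos 255° + T_C cos 218° + T_D cos 84.2° = 0.
        ΣF_y = 687 sin 21.9° + 567 sin 255° + T_C sin 218° + T_D sin 84.2° = 0.
The known terms sum to (490.7, -291.4) N, so -0.7880 T_C + 0.1011 T_D = -490.7 and -0.6157 T_C + 0.9949 T_D = 291.4.
Solving simultaneously: T_C = 717.2 N, T_D = 736.7 N.

T_C ≈ 717 N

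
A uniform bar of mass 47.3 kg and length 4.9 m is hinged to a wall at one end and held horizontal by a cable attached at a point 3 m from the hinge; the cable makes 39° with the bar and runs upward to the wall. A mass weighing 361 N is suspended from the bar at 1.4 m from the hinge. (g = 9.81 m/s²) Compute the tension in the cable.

T ≈ 870 N

Take torques about the hinge: T sin 39° · 3 = 47.3×9.81×2.45 + 361×1.4 = 1642.2 N·m.
So T = 1642.2 / (0.6293 × 3) = 869.84 N.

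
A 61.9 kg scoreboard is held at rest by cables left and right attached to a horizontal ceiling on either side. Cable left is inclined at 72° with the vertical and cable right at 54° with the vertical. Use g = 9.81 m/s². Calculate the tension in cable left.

Angles from the horizontal: cable left is 90° − 72° = 18°, cable right is 90° − 54° = 36°.
Weight W = 61.9 × 9.81 = 607.2 N acts straight down.
Horizontal: T_left cos 18° = T_right cos 36°  →  T_right = 1.176 T_left.
Vertical: T_left sin 18° + T_right sin 36° = 607.2.
Substituting the horizontal relation into the vertical equation gives 1 T_left = 607.2, so T_left = 607.2 N.

T_left ≈ 607 N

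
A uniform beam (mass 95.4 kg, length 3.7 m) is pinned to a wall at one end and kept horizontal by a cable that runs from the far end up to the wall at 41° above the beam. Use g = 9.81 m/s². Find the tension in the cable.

Take torques about the hinge: T sin 41° · 3.7 = 95.4×9.81×1.85 = 1731.4 N·m.
So T = 1731.4 / (0.6561 × 3.7) = 713.25 N.

T ≈ 713 N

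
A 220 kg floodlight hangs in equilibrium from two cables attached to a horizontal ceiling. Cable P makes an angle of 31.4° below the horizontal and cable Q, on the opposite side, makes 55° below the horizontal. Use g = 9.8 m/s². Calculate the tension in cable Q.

Weight W = 220 × 9.8 = 2156 N acts straight down.
Horizontal: T_P cos 31.4° = T_Q cos 55°  →  T_P = 0.672 T_Q.
Vertical: T_P sin 31.4° + T_Q sin 55° = 2156.
Substituting the horizontal relation into the vertical equation gives 1.169 T_Q = 2156, so T_Q = 1844 N.

T_Q ≈ 1840 N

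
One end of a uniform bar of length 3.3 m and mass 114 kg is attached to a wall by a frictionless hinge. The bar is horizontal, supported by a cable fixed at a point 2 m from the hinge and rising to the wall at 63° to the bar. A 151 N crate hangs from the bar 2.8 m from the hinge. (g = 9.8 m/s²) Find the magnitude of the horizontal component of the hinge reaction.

Take torques about the hinge: T sin 63° · 2 = 114×9.8×1.65 + 151×2.8 = 2266.2 N·m.
So T = 2266.2 / (0.8910 × 2) = 1271.7 N.
ΣF_x = 0: H_x = T cos 63° = 577.34 N.

H_x ≈ 577 N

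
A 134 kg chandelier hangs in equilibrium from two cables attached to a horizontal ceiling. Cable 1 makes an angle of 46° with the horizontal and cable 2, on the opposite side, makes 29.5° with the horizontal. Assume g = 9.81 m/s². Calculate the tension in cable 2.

Weight W = 134 × 9.81 = 1315 N acts straight down.
Horizontal: T_1 cos 46° = T_2 cos 29.5°  →  T_1 = 1.253 T_2.
Vertical: T_1 sin 46° + T_2 sin 29.5° = 1315.
Substituting the horizontal relation into the vertical equation gives 1.394 T_2 = 1315, so T_2 = 943.2 N.

T_2 ≈ 943 N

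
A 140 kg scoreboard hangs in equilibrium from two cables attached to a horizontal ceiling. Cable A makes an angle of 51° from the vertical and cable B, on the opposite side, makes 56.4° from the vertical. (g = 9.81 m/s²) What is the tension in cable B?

Angles from the horizontal: cable A is 90° − 51° = 39°, cable B is 90° − 56.4° = 33.6°.
Weight W = 140 × 9.81 = 1373 N acts straight down.
Horizontal: T_A cos 39° = T_B cos 33.6°  →  T_A = 1.072 T_B.
Vertical: T_A sin 39° + T_B sin 33.6° = 1373.
Substituting the horizontal relation into the vertical equation gives 1.228 T_B = 1373, so T_B = 1119 N.

T_B ≈ 1120 N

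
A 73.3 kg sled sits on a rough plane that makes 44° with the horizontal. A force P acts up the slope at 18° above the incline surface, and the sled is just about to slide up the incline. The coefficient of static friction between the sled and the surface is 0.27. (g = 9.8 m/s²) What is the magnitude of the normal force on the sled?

N ≈ 326 N

On the verge of sliding up the incline, friction equals μN and acts down the slope.
Perpendicular: N + P sin 18° = W cos 44° = 516.7 N.
Along incline: P cos 18° = W sin 44° + μN  with W sin 44° = 499 N.
Solving the pair for P and N: P = 617.2 N, N = 326 N (and f = μN = 88.02 N).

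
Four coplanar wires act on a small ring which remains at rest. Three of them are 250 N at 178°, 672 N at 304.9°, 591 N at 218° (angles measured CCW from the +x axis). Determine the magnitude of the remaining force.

Sum the known components: ΣF_x = -331.1 N, ΣF_y = -906.3 N.
For equilibrium the remaining force must supply (−ΣF_x, −ΣF_y) = (331.1, 906.3) N.
Magnitude = √((331.1)² + (906.3)²) = 964.9 N; direction = atan2(906.3, 331.1) = 69.9°.

F ≈ 965 N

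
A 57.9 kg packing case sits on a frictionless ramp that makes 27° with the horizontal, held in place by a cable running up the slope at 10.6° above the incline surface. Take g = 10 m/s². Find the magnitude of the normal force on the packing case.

Take axes along and perpendicular to the incline. Weight components: W sin 27° = 262.9 N down-slope, W cos 27° = 515.9 N into the surface.
Along incline: T cos 10.6° = W sin 27° → T = 267.4 N.
Perpendicular: N = W cos 27° − T sin 10.6° = 466.7 N.

N ≈ 467 N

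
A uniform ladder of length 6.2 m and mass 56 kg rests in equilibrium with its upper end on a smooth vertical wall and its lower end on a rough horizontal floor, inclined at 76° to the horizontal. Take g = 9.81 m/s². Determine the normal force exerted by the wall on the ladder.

N_wall ≈ 68.5 N

Torques about the foot: N_wall · 6.2 sin 76° = 56×9.81×3.1 cos 76° → N_wall = 68.485 N.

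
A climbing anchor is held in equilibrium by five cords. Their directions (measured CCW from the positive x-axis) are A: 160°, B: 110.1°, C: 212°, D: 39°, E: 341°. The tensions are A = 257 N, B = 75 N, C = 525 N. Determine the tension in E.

Resolve: ΣF_x = 257 cos 160° + 75 cos 110.1° + 525 cos 212° + T_D cos 39° + T_E cos 341° = 0.
        ΣF_y = 257 sin 160° + 75 sin 110.1° + 525 sin 212° + T_D sin 39° + T_E sin 341° = 0.
The known terms sum to (-712.5, -119.9) N, so 0.7771 T_D + 0.9455 T_E = 712.5 and 0.6293 T_D − 0.3256 T_E = 119.9.
Solving simultaneously: T_D = 407.2 N, T_E = 418.9 N.

T_E ≈ 419 N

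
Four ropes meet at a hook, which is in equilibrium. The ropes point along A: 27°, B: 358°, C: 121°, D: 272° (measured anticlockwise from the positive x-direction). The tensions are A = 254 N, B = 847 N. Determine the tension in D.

Resolve: ΣF_x = 254 cos 27° + 847 cos 358° + T_C cos 121° + T_D cos 272° = 0.
        ΣF_y = 254 sin 27° + 847 sin 358° + T_C sin 121° + T_D sin 272° = 0.
The known terms sum to (1073, 85.75) N, so -0.5150 T_C + 0.0349 T_D = -1073 and 0.8572 T_C − 0.9994 T_D = -85.75.
Solving simultaneously: T_C = 2218 N, T_D = 1988 N.

T_D ≈ 1990 N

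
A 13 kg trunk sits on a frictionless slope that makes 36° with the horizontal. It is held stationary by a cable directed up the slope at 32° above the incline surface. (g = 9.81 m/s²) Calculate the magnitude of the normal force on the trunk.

N ≈ 56.3 N

Take axes along and perpendicular to the incline. Weight components: W sin 36° = 74.96 N down-slope, W cos 36° = 103.2 N into the surface.
Along incline: T cos 32° = W sin 36° → T = 88.39 N.
Perpendicular: N = W cos 36° − T sin 32° = 56.33 N.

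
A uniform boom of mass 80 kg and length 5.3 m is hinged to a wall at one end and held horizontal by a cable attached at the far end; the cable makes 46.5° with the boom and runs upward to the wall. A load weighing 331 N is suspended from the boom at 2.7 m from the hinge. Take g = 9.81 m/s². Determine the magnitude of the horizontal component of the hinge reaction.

H_x ≈ 532 N

Take torques about the hinge: T sin 46.5° · 5.3 = 80×9.81×2.65 + 331×2.7 = 2973.4 N·m.
So T = 2973.4 / (0.7254 × 5.3) = 773.42 N.
ΣF_x = 0: H_x = T cos 46.5° = 532.39 N.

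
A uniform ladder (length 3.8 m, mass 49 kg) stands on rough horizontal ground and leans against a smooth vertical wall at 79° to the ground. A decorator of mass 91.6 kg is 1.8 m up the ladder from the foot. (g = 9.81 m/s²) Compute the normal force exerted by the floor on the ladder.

ΣF_y = 0: N_floor = 49×9.81 + 91.6×9.81 = 1379.3 N.

N_floor ≈ 1380 N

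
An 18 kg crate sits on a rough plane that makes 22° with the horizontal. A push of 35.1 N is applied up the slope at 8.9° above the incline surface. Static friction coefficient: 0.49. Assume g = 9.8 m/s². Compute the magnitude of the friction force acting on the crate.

f ≈ 31.4 N

Axes along / perpendicular to the incline. W sin 22° = 66.08 N down-slope; W cos 22° = 163.6 N into the surface.
Perpendicular: N = W cos 22° − P sin 8.9° = 163.6 − 5.43 = 158.1 N.
Along incline: P cos 8.9° + f = W sin 22° (friction acts up-slope) → f = 66.08 − 34.68 = 31.4 N.
|f| = 31.4 N ≤ μN = 77.48 N, so the crate is indeed static.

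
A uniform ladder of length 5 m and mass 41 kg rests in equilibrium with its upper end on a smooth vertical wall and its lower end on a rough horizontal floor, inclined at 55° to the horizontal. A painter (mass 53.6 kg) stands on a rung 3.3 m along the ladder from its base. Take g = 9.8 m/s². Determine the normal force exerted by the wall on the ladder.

Torques about the foot: N_wall · 5 sin 55° = 41×9.8×2.5 cos 55° + 53.6×9.8×3.3 cos 55° → N_wall = 383.42 N.

N_wall ≈ 383 N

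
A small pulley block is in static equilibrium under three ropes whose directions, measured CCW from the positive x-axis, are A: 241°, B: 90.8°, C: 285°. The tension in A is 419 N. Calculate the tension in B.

T_B ≈ 1190 N

Resolve: ΣF_x = 419 cos 241° + T_B cos 90.8° + T_C cos 285° = 0.
        ΣF_y = 419 sin 241° + T_B sin 90.8° + T_C sin 285° = 0.
The known terms sum to (-203.1, -366.5) N, so -0.0140 T_B + 0.2588 T_C = 203.1 and 0.9999 T_B − 0.9659 T_C = 366.5.
Solving simultaneously: T_B = 1187 N, T_C = 848.9 N.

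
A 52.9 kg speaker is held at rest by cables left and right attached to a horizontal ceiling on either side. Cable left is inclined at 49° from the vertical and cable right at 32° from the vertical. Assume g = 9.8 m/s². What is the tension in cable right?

Angles from the horizontal: cable left is 90° − 49° = 41°, cable right is 90° − 32° = 58°.
Weight W = 52.9 × 9.8 = 518.4 N acts straight down.
Horizontal: T_left cos 41° = T_right cos 58°  →  T_left = 0.7021 T_right.
Vertical: T_left sin 41° + T_right sin 58° = 518.4.
Substituting the horizontal relation into the vertical equation gives 1.309 T_right = 518.4, so T_right = 396.1 N.

T_right ≈ 396 N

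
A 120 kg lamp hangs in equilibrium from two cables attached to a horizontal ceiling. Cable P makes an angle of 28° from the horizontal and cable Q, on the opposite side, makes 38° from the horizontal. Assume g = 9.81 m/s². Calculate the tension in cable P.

T_P ≈ 1020 N

Weight W = 120 × 9.81 = 1177 N acts straight down.
Horizontal: T_P cos 28° = T_Q cos 38°  →  T_Q = 1.12 T_P.
Vertical: T_P sin 28° + T_Q sin 38° = 1177.
Substituting the horizontal relation into the vertical equation gives 1.159 T_P = 1177, so T_P = 1015 N.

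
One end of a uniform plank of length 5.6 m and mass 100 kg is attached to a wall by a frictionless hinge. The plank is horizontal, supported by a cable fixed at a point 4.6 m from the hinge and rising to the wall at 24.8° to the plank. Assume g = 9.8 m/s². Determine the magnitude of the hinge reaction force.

|H| ≈ 1350 N

Take torques about the hinge: T sin 24.8° · 4.6 = 100×9.8×2.8 = 2744 N·m.
So T = 2744 / (0.4195 × 4.6) = 1422.1 N.
ΣF_x = 0: H_x = T cos 24.8° = 1291 N.
ΣF_y = 0: H_y = (100×9.8) − T sin 24.8° = 980 − 596.52 = 383.48 N.
|H| = √(H_x² + H_y²) = √((1291)² + (383.48)²) = 1346.7 N.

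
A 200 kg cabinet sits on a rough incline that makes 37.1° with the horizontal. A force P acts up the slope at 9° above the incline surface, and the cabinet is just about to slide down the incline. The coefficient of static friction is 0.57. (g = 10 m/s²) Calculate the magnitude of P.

P ≈ 331 N

On the verge of sliding down the incline, friction equals μN and acts up the slope.
Perpendicular: N + P sin 9° = W cos 37.1° = 1595 N.
Along incline: P cos 9° + μN = W sin 37.1° with W sin 37.1° = 1206 N.
Solving the pair for P and N: P = 330.7 N, N = 1543 N (and f = μN = 879.8 N).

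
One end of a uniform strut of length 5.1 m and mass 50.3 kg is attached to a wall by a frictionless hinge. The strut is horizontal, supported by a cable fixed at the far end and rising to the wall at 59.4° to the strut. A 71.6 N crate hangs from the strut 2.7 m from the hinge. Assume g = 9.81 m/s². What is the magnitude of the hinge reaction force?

Take torques about the hinge: T sin 59.4° · 5.1 = 50.3×9.81×2.55 + 71.6×2.7 = 1451.6 N·m.
So T = 1451.6 / (0.8607 × 5.1) = 330.68 N.
ΣF_x = 0: H_x = T cos 59.4° = 168.33 N.
ΣF_y = 0: H_y = (50.3×9.81 + 71.6) − T sin 59.4° = 565.04 − 284.63 = 280.42 N.
|H| = √(H_x² + H_y²) = √((168.33)² + (280.42)²) = 327.06 N.

|H| ≈ 327 N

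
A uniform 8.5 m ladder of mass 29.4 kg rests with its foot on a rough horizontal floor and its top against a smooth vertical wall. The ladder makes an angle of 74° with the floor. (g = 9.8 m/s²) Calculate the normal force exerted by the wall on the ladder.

N_wall ≈ 41.3 N

Torques about the foot: N_wall · 8.5 sin 74° = 29.4×9.8×4.25 cos 74° → N_wall = 41.309 N.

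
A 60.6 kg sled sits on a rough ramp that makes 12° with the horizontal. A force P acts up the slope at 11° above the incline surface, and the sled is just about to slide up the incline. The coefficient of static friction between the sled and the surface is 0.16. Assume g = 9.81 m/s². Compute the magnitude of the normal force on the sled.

On the verge of sliding up the incline, friction equals μN and acts down the slope.
Perpendicular: N + P sin 11° = W cos 12° = 581.5 N.
Along incline: P cos 11° = W sin 12° + μN  with W sin 12° = 123.6 N.
Solving the pair for P and N: P = 214 N, N = 540.7 N (and f = μN = 86.5 N).

N ≈ 541 N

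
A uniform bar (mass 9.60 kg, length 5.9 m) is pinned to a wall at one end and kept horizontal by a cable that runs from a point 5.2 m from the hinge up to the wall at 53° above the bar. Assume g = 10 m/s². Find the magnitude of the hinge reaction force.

Take torques about the hinge: T sin 53° · 5.2 = 9.60×10×2.95 = 283.2 N·m.
So T = 283.2 / (0.7986 × 5.2) = 68.193 N.
ΣF_x = 0: H_x = T cos 53° = 41.04 N.
ΣF_y = 0: H_y = (9.60×10) − T sin 53° = 96 − 54.462 = 41.538 N.
|H| = √(H_x² + H_y²) = √((41.04)² + (41.538)²) = 58.393 N.

|H| ≈ 58.4 N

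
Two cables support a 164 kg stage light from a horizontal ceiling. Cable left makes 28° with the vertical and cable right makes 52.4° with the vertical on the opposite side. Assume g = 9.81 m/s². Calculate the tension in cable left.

Angles from the horizontal: cable left is 90° − 28° = 62°, cable right is 90° − 52.4° = 37.6°.
Weight W = 164 × 9.81 = 1609 N acts straight down.
Horizontal: T_left cos 62° = T_right cos 37.6°  →  T_right = 0.5926 T_left.
Vertical: T_left sin 62° + T_right sin 37.6° = 1609.
Substituting the horizontal relation into the vertical equation gives 1.244 T_left = 1609, so T_left = 1293 N.

T_left ≈ 1290 N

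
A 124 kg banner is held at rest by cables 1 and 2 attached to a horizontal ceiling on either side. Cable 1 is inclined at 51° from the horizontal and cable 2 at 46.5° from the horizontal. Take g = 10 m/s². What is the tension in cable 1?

T_1 ≈ 861 N

Weight W = 124 × 10 = 1240 N acts straight down.
Horizontal: T_1 cos 51° = T_2 cos 46.5°  →  T_2 = 0.9142 T_1.
Vertical: T_1 sin 51° + T_2 sin 46.5° = 1240.
Substituting the horizontal relation into the vertical equation gives 1.44 T_1 = 1240, so T_1 = 860.9 N.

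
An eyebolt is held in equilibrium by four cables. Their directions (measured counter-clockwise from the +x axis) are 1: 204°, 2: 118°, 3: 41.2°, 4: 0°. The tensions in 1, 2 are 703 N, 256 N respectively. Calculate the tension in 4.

T_4 ≈ 694 N

Resolve: ΣF_x = 703 cos 204° + 256 cos 118° + T_3 cos 41.2° + T_4 cos 0° = 0.
        ΣF_y = 703 sin 204° + 256 sin 118° + T_3 sin 41.2° + T_4 sin 0° = 0.
The known terms sum to (-762.4, -59.9) N, so 0.7524 T_3 + 1.0000 T_4 = 762.4 and 0.6587 T_3 + 0.0000 T_4 = 59.9.
Solving simultaneously: T_3 = 90.94 N, T_4 = 694 N.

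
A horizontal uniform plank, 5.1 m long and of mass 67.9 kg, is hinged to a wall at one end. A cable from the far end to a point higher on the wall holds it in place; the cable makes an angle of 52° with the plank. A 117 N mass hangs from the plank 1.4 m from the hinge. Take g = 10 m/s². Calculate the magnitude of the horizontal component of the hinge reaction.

Take torques about the hinge: T sin 52° · 5.1 = 67.9×10×2.55 + 117×1.4 = 1895.2 N·m.
So T = 1895.2 / (0.7880 × 5.1) = 471.59 N.
ΣF_x = 0: H_x = T cos 52° = 290.34 N.

H_x ≈ 290 N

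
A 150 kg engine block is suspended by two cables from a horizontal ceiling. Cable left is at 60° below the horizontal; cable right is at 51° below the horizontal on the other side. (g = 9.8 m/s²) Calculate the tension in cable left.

Weight W = 150 × 9.8 = 1470 N acts straight down.
Horizontal: T_left cos 60° = T_right cos 51°  →  T_right = 0.7945 T_left.
Vertical: T_left sin 60° + T_right sin 51° = 1470.
Substituting the horizontal relation into the vertical equation gives 1.483 T_left = 1470, so T_left = 990.9 N.

T_left ≈ 991 N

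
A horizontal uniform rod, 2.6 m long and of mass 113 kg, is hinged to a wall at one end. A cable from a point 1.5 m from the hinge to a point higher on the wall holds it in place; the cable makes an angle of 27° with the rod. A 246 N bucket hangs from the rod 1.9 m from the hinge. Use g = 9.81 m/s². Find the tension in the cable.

Take torques about the hinge: T sin 27° · 1.5 = 113×9.81×1.3 + 246×1.9 = 1908.5 N·m.
So T = 1908.5 / (0.4540 × 1.5) = 2802.5 N.

T ≈ 2800 N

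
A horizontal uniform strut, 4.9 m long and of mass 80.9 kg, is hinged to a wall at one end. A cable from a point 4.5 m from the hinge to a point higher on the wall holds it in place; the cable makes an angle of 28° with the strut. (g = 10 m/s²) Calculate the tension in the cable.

T ≈ 938 N

Take torques about the hinge: T sin 28° · 4.5 = 80.9×10×2.45 = 1982.1 N·m.
So T = 1982.1 / (0.4695 × 4.5) = 938.19 N.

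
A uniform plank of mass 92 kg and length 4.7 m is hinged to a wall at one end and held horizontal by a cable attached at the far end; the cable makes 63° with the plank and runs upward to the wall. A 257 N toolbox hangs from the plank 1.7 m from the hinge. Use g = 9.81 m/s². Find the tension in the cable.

T ≈ 611 N

Take torques about the hinge: T sin 63° · 4.7 = 92×9.81×2.35 + 257×1.7 = 2557.8 N·m.
So T = 2557.8 / (0.8910 × 4.7) = 610.79 N.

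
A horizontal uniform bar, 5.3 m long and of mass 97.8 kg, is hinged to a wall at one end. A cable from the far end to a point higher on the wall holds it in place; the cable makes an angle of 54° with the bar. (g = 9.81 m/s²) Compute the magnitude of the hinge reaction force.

|H| ≈ 593 N

Take torques about the hinge: T sin 54° · 5.3 = 97.8×9.81×2.65 = 2542.5 N·m.
So T = 2542.5 / (0.8090 × 5.3) = 592.95 N.
ΣF_x = 0: H_x = T cos 54° = 348.53 N.
ΣF_y = 0: H_y = (97.8×9.81) − T sin 54° = 959.42 − 479.71 = 479.71 N.
|H| = √(H_x² + H_y²) = √((348.53)² + (479.71)²) = 592.95 N.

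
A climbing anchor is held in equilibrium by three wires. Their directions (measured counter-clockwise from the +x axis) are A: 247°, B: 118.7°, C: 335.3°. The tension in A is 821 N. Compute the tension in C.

Resolve: ΣF_x = 821 cos 247° + T_B cos 118.7° + T_C cos 335.3° = 0.
        ΣF_y = 821 sin 247° + T_B sin 118.7° + T_C sin 335.3° = 0.
The known terms sum to (-320.8, -755.7) N, so -0.4802 T_B + 0.9085 T_C = 320.8 and 0.8771 T_B − 0.4179 T_C = 755.7.
Solving simultaneously: T_B = 1376 N, T_C = 1081 N.

T_C ≈ 1080 N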